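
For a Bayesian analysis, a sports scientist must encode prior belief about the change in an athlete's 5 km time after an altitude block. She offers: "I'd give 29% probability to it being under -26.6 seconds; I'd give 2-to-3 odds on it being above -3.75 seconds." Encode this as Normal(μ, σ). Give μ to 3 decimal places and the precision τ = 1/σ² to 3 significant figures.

μ = -10.926, τ = 0.00125

The p-quantile of Normal(μ,σ) is μ + z_p·σ, with z_{0.29} = -0.5534 and z_{0.6} = 0.2533.
Eliminate σ: μ = (z₂·x₁ − z₁·x₂)/(z₂ − z₁) = (0.2533·-26.6 − (-0.5534)·-3.75)/0.8067 = -10.926.
Then σ = (x₂ − x₁)/(z₂ − z₁) = (-3.75 − -26.6)/0.8067 = 28.324.
Precision τ = 1/σ² = 1/28.32² = 0.00125.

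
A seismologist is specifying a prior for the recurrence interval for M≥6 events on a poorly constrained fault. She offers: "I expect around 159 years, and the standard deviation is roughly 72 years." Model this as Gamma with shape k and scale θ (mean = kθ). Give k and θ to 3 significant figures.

For Gamma(k, scale θ): mean = kθ, variance = kθ², so CV = 1/√k.
CV = SD/mean = 72/159 = 0.4528, hence k = 1/CV² = 4.88.
Then θ = mean/k = 159/4.88 = 32.6.

k ≈ 4.88, θ ≈ 32.6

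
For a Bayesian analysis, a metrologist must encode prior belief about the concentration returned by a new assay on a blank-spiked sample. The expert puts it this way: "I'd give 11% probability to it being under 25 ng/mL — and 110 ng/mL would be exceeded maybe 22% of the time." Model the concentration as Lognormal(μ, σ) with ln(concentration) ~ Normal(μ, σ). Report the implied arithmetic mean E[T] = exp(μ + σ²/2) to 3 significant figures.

E[T] ≈ 81.7 ng/mL

If T ~ Lognormal(μ,σ) then ln T ~ Normal(μ,σ), so the p-quantile of ln T is μ + z_p·σ.
ln(25) = 3.219 and ln(110) = 4.7; z_{0.11} = -1.227, z_{0.78} = 0.7722.
σ = (4.7 − 3.219)/(0.7722 − (-1.227)) = 0.741.
μ = 3.219 − (-1.227)·0.741 = 4.128.
E[T] = exp(μ + σ²/2) = exp(4.128 + 0.2747) = 81.7 ng/mL.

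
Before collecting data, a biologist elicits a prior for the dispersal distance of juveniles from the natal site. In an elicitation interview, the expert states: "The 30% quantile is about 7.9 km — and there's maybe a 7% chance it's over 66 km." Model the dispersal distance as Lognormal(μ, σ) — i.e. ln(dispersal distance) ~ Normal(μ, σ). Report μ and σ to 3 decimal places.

If T ~ Lognormal(μ,σ) then ln T ~ Normal(μ,σ), so the p-quantile of ln T is μ + z_p·σ.
ln(7.9) = 2.067 and ln(66) = 4.19; z_{0.3} = -0.5244, z_{0.93} = 1.476.
σ = (4.19 − 2.067)/(1.476 − (-0.5244)) = 1.061.
μ = 2.067 − (-0.5244)·1.061 = 2.623.

μ ≈ 2.623, σ ≈ 1.061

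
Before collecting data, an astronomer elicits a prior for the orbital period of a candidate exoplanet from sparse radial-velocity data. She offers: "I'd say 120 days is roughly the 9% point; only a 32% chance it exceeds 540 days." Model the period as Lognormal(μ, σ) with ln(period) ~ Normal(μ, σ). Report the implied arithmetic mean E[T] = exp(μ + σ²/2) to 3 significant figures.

E[T] ≈ 517 days

If T ~ Lognormal(μ,σ) then ln T ~ Normal(μ,σ), so the p-quantile of ln T is μ + z_p·σ.
ln(120) = 4.787 and ln(540) = 6.292; z_{0.09} = -1.341, z_{0.68} = 0.4677.
σ = (6.292 − 4.787)/(0.4677 − (-1.341)) = 0.832.
μ = 4.787 − (-1.341)·0.832 = 5.903.
E[T] = exp(μ + σ²/2) = exp(5.903 + 0.3459) = 517 days.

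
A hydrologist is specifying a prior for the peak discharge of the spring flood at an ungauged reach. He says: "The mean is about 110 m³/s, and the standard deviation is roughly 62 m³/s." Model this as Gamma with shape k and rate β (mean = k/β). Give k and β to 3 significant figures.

k ≈ 3.15, β ≈ 0.0286

For Gamma(k, rate β): mean = k/β, variance = k/β², so CV = 1/√k.
CV = SD/mean = 62/110 = 0.5636, hence k = 1/CV² = 3.15.
Then β = k/mean = 3.15/110 = 0.0286.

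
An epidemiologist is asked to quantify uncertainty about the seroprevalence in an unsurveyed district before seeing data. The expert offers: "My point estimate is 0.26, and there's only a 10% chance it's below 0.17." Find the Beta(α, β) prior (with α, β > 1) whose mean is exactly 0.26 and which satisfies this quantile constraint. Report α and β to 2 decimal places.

α ≈ 9.32, β ≈ 26.53

With mean 0.26 fixed, write α = 0.26s, β = 0.74s where s = α+β.
Need P(θ < 0.17) = 0.1 under Beta(0.26s, 0.74s). Normal approximation: (q−m)/√(m(1−m)/s) ≈ z_{0.1} = -1.28, so s ≈ 0.26·0.74·(-1.28)²/(0.17−0.26)² = 39.0.
At s = 39.0: P(θ<0.17) ≈ 0.090. Adjusting to match 0.1 gives s ≈ 35.85.
So α = 0.26·35.85 ≈ 9.32, β = 0.74·35.85 ≈ 26.53.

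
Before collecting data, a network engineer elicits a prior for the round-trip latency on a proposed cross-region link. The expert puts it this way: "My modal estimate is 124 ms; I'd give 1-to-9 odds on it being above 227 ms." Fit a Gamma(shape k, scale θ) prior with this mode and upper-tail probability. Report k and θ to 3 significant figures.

Gamma(k,θ) with k>1 has mode (k−1)θ, so θ = 124/(k−1).
Need P(X < 227) = 0.9 with θ tied to k this way. Start at k = 2, θ = 124: P(X<227) ≈ 0.546.
Too low — raise k to concentrate. Iterating converges to k ≈ 6.21.
Then θ = 124/(6.21−1) ≈ 23.8.

k ≈ 6.21, θ ≈ 23.8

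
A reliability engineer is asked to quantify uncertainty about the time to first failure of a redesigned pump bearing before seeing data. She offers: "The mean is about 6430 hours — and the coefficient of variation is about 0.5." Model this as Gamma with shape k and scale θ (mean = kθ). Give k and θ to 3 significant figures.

For Gamma(k, scale θ): mean = kθ, variance = kθ², so CV = 1/√k.
CV = 0.5, hence k = 1/CV² = 4.
Then θ = mean/k = 6430/4 = 1610.

k ≈ 4, θ ≈ 1610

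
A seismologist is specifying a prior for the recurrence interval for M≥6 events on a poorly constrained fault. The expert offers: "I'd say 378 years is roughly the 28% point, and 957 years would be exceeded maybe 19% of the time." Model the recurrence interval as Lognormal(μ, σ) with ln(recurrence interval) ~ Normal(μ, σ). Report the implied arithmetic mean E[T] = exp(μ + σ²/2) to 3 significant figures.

If T ~ Lognormal(μ,σ) then ln T ~ Normal(μ,σ), so the p-quantile of ln T is μ + z_p·σ.
ln(378) = 5.935 and ln(957) = 6.864; z_{0.28} = -0.5828, z_{0.81} = 0.8779.
σ = (6.864 − 5.935)/(0.8779 − (-0.5828)) = 0.636.
μ = 5.935 − (-0.5828)·0.636 = 6.306.
E[T] = exp(μ + σ²/2) = exp(6.306 + 0.2022) = 670 years.

E[T] ≈ 670 years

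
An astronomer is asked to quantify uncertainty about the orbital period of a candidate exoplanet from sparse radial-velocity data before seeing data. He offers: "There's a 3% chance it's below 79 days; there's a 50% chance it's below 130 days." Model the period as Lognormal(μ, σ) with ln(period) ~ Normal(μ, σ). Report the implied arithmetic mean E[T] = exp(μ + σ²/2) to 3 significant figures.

If T ~ Lognormal(μ,σ) then ln T ~ Normal(μ,σ), so the p-quantile of ln T is μ + z_p·σ.
ln(79) = 4.369 and ln(130) = 4.868; z_{0.03} = -1.881, z_{0.5} = 0.
σ = (4.868 − 4.369)/(0 − (-1.881)) = 0.265.
μ = 4.369 − (-1.881)·0.265 = 4.868.
E[T] = exp(μ + σ²/2) = exp(4.868 + 0.0351) = 135 days.

E[T] ≈ 135 days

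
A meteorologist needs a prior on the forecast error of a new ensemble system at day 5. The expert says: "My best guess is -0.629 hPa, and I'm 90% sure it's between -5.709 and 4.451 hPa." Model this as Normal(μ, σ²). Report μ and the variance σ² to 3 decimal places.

A symmetric 90% interval runs μ ± z·σ with z = 1.645.
Half-width = 5.08, so σ = 5.08/1.645 = 3.0884 and σ² = 9.538.
μ is the stated best guess, -0.629.

μ = -0.629, σ² = 9.538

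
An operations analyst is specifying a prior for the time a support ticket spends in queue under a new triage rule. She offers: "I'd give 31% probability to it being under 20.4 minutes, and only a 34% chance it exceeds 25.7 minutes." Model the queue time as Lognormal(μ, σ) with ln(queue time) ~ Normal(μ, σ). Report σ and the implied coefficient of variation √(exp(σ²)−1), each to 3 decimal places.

If T ~ Lognormal(μ,σ) then ln T ~ Normal(μ,σ), so the p-quantile of ln T is μ + z_p·σ.
ln(20.4) = 3.016 and ln(25.7) = 3.246; z_{0.31} = -0.4959, z_{0.66} = 0.4125.
σ = (3.246 − 3.016)/(0.4125 − (-0.4959)) = 0.254.
μ = 3.016 − (-0.4959)·0.254 = 3.142.
CV = √(exp(σ²)−1) = √(exp(0.0647)−1) = 0.258.

σ ≈ 0.254, CV ≈ 0.258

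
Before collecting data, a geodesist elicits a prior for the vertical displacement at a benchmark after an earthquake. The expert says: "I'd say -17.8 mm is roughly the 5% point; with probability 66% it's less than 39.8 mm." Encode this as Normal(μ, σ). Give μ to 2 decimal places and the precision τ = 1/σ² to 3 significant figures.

μ = 28.25, τ = 0.00128

The p-quantile of Normal(μ,σ) is μ + z_p·σ, with z_{0.05} = -1.645 and z_{0.66} = 0.4125.
Eliminate σ: μ = (z₂·x₁ − z₁·x₂)/(z₂ − z₁) = (0.4125·-17.8 − (-1.645)·39.8)/2.057 = 28.25.
Then σ = (x₂ − x₁)/(z₂ − z₁) = (39.8 − -17.8)/2.057 = 28.00.
Precision τ = 1/σ² = 1/28² = 0.00128.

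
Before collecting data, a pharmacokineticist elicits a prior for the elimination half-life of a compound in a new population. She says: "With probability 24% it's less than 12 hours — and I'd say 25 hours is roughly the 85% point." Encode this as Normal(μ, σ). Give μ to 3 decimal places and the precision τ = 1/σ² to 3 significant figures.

For Normal(μ,σ), the p-quantile is μ + z_p·σ. Here z_{0.24} = -0.7063, z_{0.85} = 1.036.
So 12 = μ − 0.7063σ and 25 = μ + 1.036σ.
Subtracting: σ = (25 − 12)/(1.036 − (-0.7063)) = 7.460.
Then μ = 12 − (-0.7063)·7.460 = 17.269.
Precision τ = 1/σ² = 1/7.46² = 0.018.

μ = 17.269, τ = 0.018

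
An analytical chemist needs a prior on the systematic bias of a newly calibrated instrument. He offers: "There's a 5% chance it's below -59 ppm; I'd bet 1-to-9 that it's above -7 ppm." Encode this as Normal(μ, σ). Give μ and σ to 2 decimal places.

The p-quantile of Normal(μ,σ) is μ + z_p·σ, with z_{0.05} = -1.645 and z_{0.9} = 1.282.
Eliminate σ: μ = (z₂·x₁ − z₁·x₂)/(z₂ − z₁) = (1.282·-59 − (-1.645)·-7)/2.926 = -29.77.
Then σ = (x₂ − x₁)/(z₂ − z₁) = (-7 − -59)/2.926 = 17.77.

μ = -29.77, σ = 17.77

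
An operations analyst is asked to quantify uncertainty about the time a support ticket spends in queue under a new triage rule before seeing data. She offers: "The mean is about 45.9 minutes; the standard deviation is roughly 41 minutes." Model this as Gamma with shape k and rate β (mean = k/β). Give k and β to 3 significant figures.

k ≈ 1.25, β ≈ 0.0273

For Gamma(k, rate β): mean = k/β, variance = k/β², so CV = 1/√k.
CV = SD/mean = 41/45.9 = 0.8932, hence k = 1/CV² = 1.25.
Then β = k/mean = 1.25/45.9 = 0.0273.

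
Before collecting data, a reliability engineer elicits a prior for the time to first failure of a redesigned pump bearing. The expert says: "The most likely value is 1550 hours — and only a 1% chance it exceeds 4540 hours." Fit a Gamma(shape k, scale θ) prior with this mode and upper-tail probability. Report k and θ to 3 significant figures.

Gamma(k,θ) with k>1 has mode (k−1)θ, so θ = 1550/(k−1).
Need P(X < 4540) = 0.99 with θ tied to k this way. Start at k = 2, θ = 1550: P(X<4540) ≈ 0.790.
Too low — raise k to concentrate. Iterating converges to k ≈ 4.92.
Then θ = 1550/(4.92−1) ≈ 395.

k ≈ 4.92, θ ≈ 395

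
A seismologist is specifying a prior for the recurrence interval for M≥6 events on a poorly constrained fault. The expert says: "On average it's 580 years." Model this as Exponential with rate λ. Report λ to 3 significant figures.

Exponential mean = 1/λ, so λ = 1/580.0 = 0.00172.

λ ≈ 0.00172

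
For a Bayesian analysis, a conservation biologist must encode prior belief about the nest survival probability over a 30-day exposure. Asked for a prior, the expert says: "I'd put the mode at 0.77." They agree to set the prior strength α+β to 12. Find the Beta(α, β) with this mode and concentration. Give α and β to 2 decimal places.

For α,β > 1 the Beta mode is (α−1)/(α+β−2). With α+β = 12, the mode is (α−1)/10.
Set (α−1)/10 = 0.77 → α = 1 + 0.77·10 = 8.70.
β = 12 − α = 3.30.

α = 8.70, β = 3.30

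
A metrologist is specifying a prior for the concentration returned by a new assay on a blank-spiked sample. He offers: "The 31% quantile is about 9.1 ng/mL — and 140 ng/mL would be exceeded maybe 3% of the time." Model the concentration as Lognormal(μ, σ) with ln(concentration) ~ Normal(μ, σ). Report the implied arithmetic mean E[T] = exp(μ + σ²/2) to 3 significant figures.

E[T] ≈ 31.2 ng/mL

If T ~ Lognormal(μ,σ) then ln T ~ Normal(μ,σ), so the p-quantile of ln T is μ + z_p·σ.
ln(9.1) = 2.208 and ln(140) = 4.942; z_{0.31} = -0.4959, z_{0.97} = 1.881.
σ = (4.942 − 2.208)/(1.881 − (-0.4959)) = 1.150.
μ = 2.208 − (-0.4959)·1.150 = 2.779.
E[T] = exp(μ + σ²/2) = exp(2.779 + 0.6614) = 31.2 ng/mL.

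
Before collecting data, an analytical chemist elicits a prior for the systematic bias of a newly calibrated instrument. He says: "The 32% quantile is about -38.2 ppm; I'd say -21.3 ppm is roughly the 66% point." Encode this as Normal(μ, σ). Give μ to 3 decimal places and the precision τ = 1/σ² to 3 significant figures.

μ = -29.220, τ = 0.00271

The p-quantile of Normal(μ,σ) is μ + z_p·σ, with z_{0.32} = -0.4677 and z_{0.66} = 0.4125.
Eliminate σ: μ = (z₂·x₁ − z₁·x₂)/(z₂ − z₁) = (0.4125·-38.2 − (-0.4677)·-21.3)/0.8802 = -29.220.
Then σ = (x₂ − x₁)/(z₂ − z₁) = (-21.3 − -38.2)/0.8802 = 19.201.
Precision τ = 1/σ² = 1/19.2² = 0.00271.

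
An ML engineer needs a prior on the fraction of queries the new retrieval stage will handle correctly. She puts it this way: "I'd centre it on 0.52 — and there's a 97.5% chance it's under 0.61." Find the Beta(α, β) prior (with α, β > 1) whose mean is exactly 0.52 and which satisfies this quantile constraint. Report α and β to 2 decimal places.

With mean 0.52 fixed, write α = 0.52s, β = 0.48s where s = α+β.
Need P(θ < 0.61) = 0.975 under Beta(0.52s, 0.48s). Normal approximation: (q−m)/√(m(1−m)/s) ≈ z_{0.975} = 1.96, so s ≈ 0.52·0.48·(1.96)²/(0.61−0.52)² = 118.4.
At s = 118.4: P(θ<0.61) ≈ 0.976. Adjusting to match 0.975 gives s ≈ 116.08.
So α = 0.52·116.08 ≈ 60.36, β = 0.48·116.08 ≈ 55.72.

α ≈ 60.36, β ≈ 55.72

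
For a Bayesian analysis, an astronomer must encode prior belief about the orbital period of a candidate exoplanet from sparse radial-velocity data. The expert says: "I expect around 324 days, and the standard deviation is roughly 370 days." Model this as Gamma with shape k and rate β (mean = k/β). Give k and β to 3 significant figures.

For Gamma(k, rate β): mean = k/β, variance = k/β², so CV = 1/√k.
CV = SD/mean = 370/324 = 1.142, hence k = 1/CV² = 0.767.
Then β = k/mean = 0.767/324 = 0.00237.

k ≈ 0.767, β ≈ 0.00237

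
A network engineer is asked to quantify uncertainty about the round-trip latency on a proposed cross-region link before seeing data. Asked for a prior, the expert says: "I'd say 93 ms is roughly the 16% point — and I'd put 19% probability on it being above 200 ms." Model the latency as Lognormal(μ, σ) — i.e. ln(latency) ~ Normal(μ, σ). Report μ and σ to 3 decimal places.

μ ≈ 4.939, σ ≈ 0.409

If T ~ Lognormal(μ,σ) then ln T ~ Normal(μ,σ), so the p-quantile of ln T is μ + z_p·σ.
ln(93) = 4.533 and ln(200) = 5.298; z_{0.16} = -0.9945, z_{0.81} = 0.8779.
σ = (5.298 − 4.533)/(0.8779 − (-0.9945)) = 0.409.
μ = 4.533 − (-0.9945)·0.409 = 4.939.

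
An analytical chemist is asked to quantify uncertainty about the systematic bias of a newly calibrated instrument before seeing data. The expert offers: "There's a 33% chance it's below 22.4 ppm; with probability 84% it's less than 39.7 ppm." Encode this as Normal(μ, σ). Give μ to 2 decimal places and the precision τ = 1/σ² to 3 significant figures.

μ = 27.71, τ = 0.00687

The p-quantile of Normal(μ,σ) is μ + z_p·σ, with z_{0.33} = -0.4399 and z_{0.84} = 0.9945.
Eliminate σ: μ = (z₂·x₁ − z₁·x₂)/(z₂ − z₁) = (0.9945·22.4 − (-0.4399)·39.7)/1.434 = 27.71.
Then σ = (x₂ − x₁)/(z₂ − z₁) = (39.7 − 22.4)/1.434 = 12.06.
Precision τ = 1/σ² = 1/12.06² = 0.00687.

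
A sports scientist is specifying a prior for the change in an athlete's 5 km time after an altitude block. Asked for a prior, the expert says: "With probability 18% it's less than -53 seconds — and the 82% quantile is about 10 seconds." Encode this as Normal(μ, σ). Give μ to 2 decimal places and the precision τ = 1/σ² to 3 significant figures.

The p-quantile of Normal(μ,σ) is μ + z_p·σ, with z_{0.18} = -0.9154 and z_{0.82} = 0.9154.
Eliminate σ: μ = (z₂·x₁ − z₁·x₂)/(z₂ − z₁) = (0.9154·-53 − (-0.9154)·10)/1.831 = -21.50.
Then σ = (x₂ − x₁)/(z₂ − z₁) = (10 − -53)/1.831 = 34.41.
Precision τ = 1/σ² = 1/34.41² = 0.000844.

μ = -21.50, τ = 0.000844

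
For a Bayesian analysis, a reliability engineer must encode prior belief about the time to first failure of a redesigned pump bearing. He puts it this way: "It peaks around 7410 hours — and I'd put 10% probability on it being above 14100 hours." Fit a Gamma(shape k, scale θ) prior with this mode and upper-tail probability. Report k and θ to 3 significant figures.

Gamma(k,θ) with k>1 has mode (k−1)θ, so θ = 7410/(k−1).
Need P(X < 14100) = 0.9 with θ tied to k this way. Start at k = 2, θ = 7410: P(X<14100) ≈ 0.567.
Too low — raise k to concentrate. Iterating converges to k ≈ 5.62.
Then θ = 7410/(5.62−1) ≈ 1600.

k ≈ 5.62, θ ≈ 1600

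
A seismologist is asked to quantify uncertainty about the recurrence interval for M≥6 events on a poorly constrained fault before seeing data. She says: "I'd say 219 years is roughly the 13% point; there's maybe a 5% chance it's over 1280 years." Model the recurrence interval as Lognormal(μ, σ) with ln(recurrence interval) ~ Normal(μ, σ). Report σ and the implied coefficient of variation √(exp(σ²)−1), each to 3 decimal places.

If T ~ Lognormal(μ,σ) then ln T ~ Normal(μ,σ), so the p-quantile of ln T is μ + z_p·σ.
ln(219) = 5.389 and ln(1280) = 7.155; z_{0.13} = -1.126, z_{0.95} = 1.645.
σ = (7.155 − 5.389)/(1.645 − (-1.126)) = 0.637.
μ = 5.389 − (-1.126)·0.637 = 6.107.
CV = √(exp(σ²)−1) = √(exp(0.4059)−1) = 0.708.

σ ≈ 0.637, CV ≈ 0.708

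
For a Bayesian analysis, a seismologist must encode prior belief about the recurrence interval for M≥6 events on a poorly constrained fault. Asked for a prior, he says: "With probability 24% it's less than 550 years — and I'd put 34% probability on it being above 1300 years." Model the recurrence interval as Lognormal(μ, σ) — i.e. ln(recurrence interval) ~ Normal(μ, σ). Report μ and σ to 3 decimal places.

If T ~ Lognormal(μ,σ) then ln T ~ Normal(μ,σ), so the p-quantile of ln T is μ + z_p·σ.
ln(550) = 6.31 and ln(1300) = 7.17; z_{0.24} = -0.7063, z_{0.66} = 0.4125.
σ = (7.17 − 6.31)/(0.4125 − (-0.7063)) = 0.769.
μ = 6.31 − (-0.7063)·0.769 = 6.853.

μ ≈ 6.853, σ ≈ 0.769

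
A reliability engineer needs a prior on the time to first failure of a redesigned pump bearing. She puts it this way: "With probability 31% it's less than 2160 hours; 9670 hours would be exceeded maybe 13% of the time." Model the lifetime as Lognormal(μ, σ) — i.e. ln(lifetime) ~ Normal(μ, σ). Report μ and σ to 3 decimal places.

If T ~ Lognormal(μ,σ) then ln T ~ Normal(μ,σ), so the p-quantile of ln T is μ + z_p·σ.
ln(2160) = 7.678 and ln(9670) = 9.177; z_{0.31} = -0.4959, z_{0.87} = 1.126.
σ = (9.177 − 7.678)/(1.126 − (-0.4959)) = 0.924.
μ = 7.678 − (-0.4959)·0.924 = 8.136.

μ ≈ 8.136, σ ≈ 0.924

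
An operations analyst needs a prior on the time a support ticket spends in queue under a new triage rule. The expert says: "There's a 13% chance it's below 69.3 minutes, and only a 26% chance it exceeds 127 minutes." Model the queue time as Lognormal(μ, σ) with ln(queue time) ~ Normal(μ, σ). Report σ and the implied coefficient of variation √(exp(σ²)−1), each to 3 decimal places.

If T ~ Lognormal(μ,σ) then ln T ~ Normal(μ,σ), so the p-quantile of ln T is μ + z_p·σ.
ln(69.3) = 4.238 and ln(127) = 4.844; z_{0.13} = -1.126, z_{0.74} = 0.6433.
σ = (4.844 − 4.238)/(0.6433 − (-1.126)) = 0.342.
μ = 4.238 − (-1.126)·0.342 = 4.624.
CV = √(exp(σ²)−1) = √(exp(0.1172)−1) = 0.353.

σ ≈ 0.342, CV ≈ 0.353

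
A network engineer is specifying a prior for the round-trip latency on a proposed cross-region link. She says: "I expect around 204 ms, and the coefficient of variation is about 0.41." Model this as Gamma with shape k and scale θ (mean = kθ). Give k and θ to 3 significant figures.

For Gamma(k, scale θ): mean = kθ, variance = kθ², so CV = 1/√k.
CV = 0.41, hence k = 1/CV² = 5.95.
Then θ = mean/k = 204/5.95 = 34.3.

k ≈ 5.95, θ ≈ 34.3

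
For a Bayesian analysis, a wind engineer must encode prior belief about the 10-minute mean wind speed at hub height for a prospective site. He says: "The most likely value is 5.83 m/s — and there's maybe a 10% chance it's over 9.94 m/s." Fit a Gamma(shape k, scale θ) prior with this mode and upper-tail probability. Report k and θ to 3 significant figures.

Gamma(k,θ) with k>1 has mode (k−1)θ, so θ = 5.83/(k−1).
Need P(X < 9.94) = 0.9 with θ tied to k this way. Start at k = 2, θ = 5.83: P(X<9.94) ≈ 0.508.
Too low — raise k to concentrate. Iterating converges to k ≈ 7.65.
Then θ = 5.83/(7.65−1) ≈ 0.876.

k ≈ 7.65, θ ≈ 0.876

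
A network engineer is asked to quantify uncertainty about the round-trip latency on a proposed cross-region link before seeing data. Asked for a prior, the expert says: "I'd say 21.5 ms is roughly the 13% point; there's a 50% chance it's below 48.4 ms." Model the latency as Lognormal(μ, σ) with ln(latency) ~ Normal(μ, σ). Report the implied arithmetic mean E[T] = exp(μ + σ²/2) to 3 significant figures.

E[T] ≈ 62.7 ms

If T ~ Lognormal(μ,σ) then ln T ~ Normal(μ,σ), so the p-quantile of ln T is μ + z_p·σ.
ln(21.5) = 3.068 and ln(48.4) = 3.879; z_{0.13} = -1.126, z_{0.5} = 0.
σ = (3.879 − 3.068)/(0 − (-1.126)) = 0.720.
μ = 3.068 − (-1.126)·0.720 = 3.879.
E[T] = exp(μ + σ²/2) = exp(3.879 + 0.2595) = 62.7 ms.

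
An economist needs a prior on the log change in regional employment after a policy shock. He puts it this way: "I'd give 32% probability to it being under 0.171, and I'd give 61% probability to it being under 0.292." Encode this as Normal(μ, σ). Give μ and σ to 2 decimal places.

For Normal(μ,σ), the p-quantile is μ + z_p·σ. Here z_{0.32} = -0.4677, z_{0.61} = 0.2793.
So 0.171 = μ − 0.4677σ and 0.292 = μ + 0.2793σ.
Subtracting: σ = (0.292 − 0.171)/(0.2793 − (-0.4677)) = 0.16.
Then μ = 0.171 − (-0.4677)·0.16 = 0.25.

μ = 0.25, σ = 0.16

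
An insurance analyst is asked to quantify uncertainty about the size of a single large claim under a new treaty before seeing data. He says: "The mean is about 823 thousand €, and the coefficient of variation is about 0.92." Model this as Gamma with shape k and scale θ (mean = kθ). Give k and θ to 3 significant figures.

k ≈ 1.18, θ ≈ 697

For Gamma(k, scale θ): mean = kθ, variance = kθ², so CV = 1/√k.
CV = 0.92, hence k = 1/CV² = 1.18.
Then θ = mean/k = 823/1.18 = 697.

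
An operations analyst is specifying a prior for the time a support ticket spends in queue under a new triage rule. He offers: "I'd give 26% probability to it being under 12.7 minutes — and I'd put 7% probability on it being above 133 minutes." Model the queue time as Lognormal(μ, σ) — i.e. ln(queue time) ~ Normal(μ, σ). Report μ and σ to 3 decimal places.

If T ~ Lognormal(μ,σ) then ln T ~ Normal(μ,σ), so the p-quantile of ln T is μ + z_p·σ.
ln(12.7) = 2.542 and ln(133) = 4.89; z_{0.26} = -0.6433, z_{0.93} = 1.476.
σ = (4.89 − 2.542)/(1.476 − (-0.6433)) = 1.108.
μ = 2.542 − (-0.6433)·1.108 = 3.255.

μ ≈ 3.255, σ ≈ 1.108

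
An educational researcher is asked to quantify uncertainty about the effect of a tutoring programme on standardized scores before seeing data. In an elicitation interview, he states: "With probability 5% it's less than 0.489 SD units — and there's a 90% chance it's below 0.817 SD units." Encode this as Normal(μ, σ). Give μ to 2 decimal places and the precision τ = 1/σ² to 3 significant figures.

The p-quantile of Normal(μ,σ) is μ + z_p·σ, with z_{0.05} = -1.645 and z_{0.9} = 1.282.
Eliminate σ: μ = (z₂·x₁ − z₁·x₂)/(z₂ − z₁) = (1.282·0.489 − (-1.645)·0.817)/2.926 = 0.67.
Then σ = (x₂ − x₁)/(z₂ − z₁) = (0.817 − 0.489)/2.926 = 0.11.
Precision τ = 1/σ² = 1/0.1121² = 79.6.

μ = 0.67, τ = 79.6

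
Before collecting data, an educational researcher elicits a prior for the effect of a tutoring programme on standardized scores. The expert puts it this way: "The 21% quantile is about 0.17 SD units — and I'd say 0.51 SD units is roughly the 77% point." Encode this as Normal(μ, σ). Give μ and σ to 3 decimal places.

For Normal(μ,σ), the p-quantile is μ + z_p·σ. Here z_{0.21} = -0.8064, z_{0.77} = 0.7388.
So 0.17 = μ − 0.8064σ and 0.51 = μ + 0.7388σ.
Subtracting: σ = (0.51 − 0.17)/(0.7388 − (-0.8064)) = 0.220.
Then μ = 0.17 − (-0.8064)·0.220 = 0.347.

μ = 0.347, σ = 0.220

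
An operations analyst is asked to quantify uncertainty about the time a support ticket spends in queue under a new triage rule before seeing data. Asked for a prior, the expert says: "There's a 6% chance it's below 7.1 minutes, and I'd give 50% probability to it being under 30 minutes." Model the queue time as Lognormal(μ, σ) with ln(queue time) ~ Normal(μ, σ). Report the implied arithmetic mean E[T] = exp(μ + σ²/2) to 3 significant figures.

If T ~ Lognormal(μ,σ) then ln T ~ Normal(μ,σ), so the p-quantile of ln T is μ + z_p·σ.
ln(7.1) = 1.96 and ln(30) = 3.401; z_{0.06} = -1.555, z_{0.5} = 0.
σ = (3.401 − 1.96)/(0 − (-1.555)) = 0.927.
μ = 1.96 − (-1.555)·0.927 = 3.401.
E[T] = exp(μ + σ²/2) = exp(3.401 + 0.4296) = 46.1 minutes.

E[T] ≈ 46.1 minutes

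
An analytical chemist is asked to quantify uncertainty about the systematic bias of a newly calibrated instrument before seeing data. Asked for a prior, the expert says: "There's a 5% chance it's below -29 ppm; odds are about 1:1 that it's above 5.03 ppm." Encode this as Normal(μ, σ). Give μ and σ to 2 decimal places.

μ = 5.03, σ = 20.69

The p-quantile of Normal(μ,σ) is μ + z_p·σ, with z_{0.05} = -1.645 and z_{0.5} = 0.
Eliminate σ: μ = (z₂·x₁ − z₁·x₂)/(z₂ − z₁) = (0·-29 − (-1.645)·5.03)/1.645 = 5.03.
Then σ = (x₂ − x₁)/(z₂ − z₁) = (5.03 − -29)/1.645 = 20.69.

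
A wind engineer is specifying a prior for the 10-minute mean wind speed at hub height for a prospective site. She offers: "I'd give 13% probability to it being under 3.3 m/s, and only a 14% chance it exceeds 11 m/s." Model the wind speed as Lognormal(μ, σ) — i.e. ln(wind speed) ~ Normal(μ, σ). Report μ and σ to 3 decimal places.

μ ≈ 1.808, σ ≈ 0.546

If T ~ Lognormal(μ,σ) then ln T ~ Normal(μ,σ), so the p-quantile of ln T is μ + z_p·σ.
ln(3.3) = 1.194 and ln(11) = 2.398; z_{0.13} = -1.126, z_{0.86} = 1.08.
σ = (2.398 − 1.194)/(1.08 − (-1.126)) = 0.546.
μ = 1.194 − (-1.126)·0.546 = 1.808.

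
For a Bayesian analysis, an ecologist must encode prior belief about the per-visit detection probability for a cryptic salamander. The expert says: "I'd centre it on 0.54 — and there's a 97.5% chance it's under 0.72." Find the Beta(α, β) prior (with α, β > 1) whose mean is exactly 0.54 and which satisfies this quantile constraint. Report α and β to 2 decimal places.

α ≈ 14.62, β ≈ 12.45

With mean 0.54 fixed, write α = 0.54s, β = 0.46s where s = α+β.
Need P(θ < 0.72) = 0.975 under Beta(0.54s, 0.46s). Normal approximation: (q−m)/√(m(1−m)/s) ≈ z_{0.975} = 1.96, so s ≈ 0.54·0.46·(1.96)²/(0.72−0.54)² = 29.5.
At s = 29.5: P(θ<0.72) ≈ 0.980. Adjusting to match 0.975 gives s ≈ 27.07.
So α = 0.54·27.07 ≈ 14.62, β = 0.46·27.07 ≈ 12.45.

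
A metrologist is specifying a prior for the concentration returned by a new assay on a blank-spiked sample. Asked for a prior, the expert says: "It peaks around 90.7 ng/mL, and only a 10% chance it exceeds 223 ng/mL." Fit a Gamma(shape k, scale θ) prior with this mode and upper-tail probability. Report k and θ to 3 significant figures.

k ≈ 3.37, θ ≈ 38.2

Gamma(k,θ) with k>1 has mode (k−1)θ, so θ = 90.7/(k−1).
Need P(X < 223) = 0.9 with θ tied to k this way. Start at k = 2, θ = 90.7: P(X<223) ≈ 0.704.
Too low — raise k to concentrate. Iterating converges to k ≈ 3.37.
Then θ = 90.7/(3.37−1) ≈ 38.2.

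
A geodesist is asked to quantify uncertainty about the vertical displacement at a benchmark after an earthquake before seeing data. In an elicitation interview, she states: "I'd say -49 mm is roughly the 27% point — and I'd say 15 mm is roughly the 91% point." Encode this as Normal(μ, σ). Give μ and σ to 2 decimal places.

The p-quantile of Normal(μ,σ) is μ + z_p·σ, with z_{0.27} = -0.6128 and z_{0.91} = 1.341.
Eliminate σ: μ = (z₂·x₁ − z₁·x₂)/(z₂ − z₁) = (1.341·-49 − (-0.6128)·15)/1.954 = -28.92.
Then σ = (x₂ − x₁)/(z₂ − z₁) = (15 − -49)/1.954 = 32.76.

μ = -28.92, σ = 32.76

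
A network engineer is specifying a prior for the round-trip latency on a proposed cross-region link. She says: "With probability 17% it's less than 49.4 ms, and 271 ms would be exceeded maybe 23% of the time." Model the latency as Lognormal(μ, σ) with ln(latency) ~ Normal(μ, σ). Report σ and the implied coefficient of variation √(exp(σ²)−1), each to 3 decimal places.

σ ≈ 1.005, CV ≈ 1.322

If T ~ Lognormal(μ,σ) then ln T ~ Normal(μ,σ), so the p-quantile of ln T is μ + z_p·σ.
ln(49.4) = 3.9 and ln(271) = 5.602; z_{0.17} = -0.9542, z_{0.77} = 0.7388.
σ = (5.602 − 3.9)/(0.7388 − (-0.9542)) = 1.005.
μ = 3.9 − (-0.9542)·1.005 = 4.859.
CV = √(exp(σ²)−1) = √(exp(1.0108)−1) = 1.322.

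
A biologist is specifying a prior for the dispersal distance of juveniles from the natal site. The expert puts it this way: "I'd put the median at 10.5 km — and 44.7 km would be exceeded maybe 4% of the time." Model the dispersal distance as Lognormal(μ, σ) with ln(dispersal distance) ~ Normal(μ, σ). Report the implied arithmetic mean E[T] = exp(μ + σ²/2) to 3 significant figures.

If T ~ Lognormal(μ,σ) then ln T ~ Normal(μ,σ), so the p-quantile of ln T is μ + z_p·σ.
ln(10.5) = 2.351 and ln(44.7) = 3.8; z_{0.5} = 0, z_{0.96} = 1.751.
σ = (3.8 − 2.351)/(1.751 − (0)) = 0.827.
μ = 2.351 − (0)·0.827 = 2.351.
E[T] = exp(μ + σ²/2) = exp(2.351 + 0.3423) = 14.8 km.

E[T] ≈ 14.8 km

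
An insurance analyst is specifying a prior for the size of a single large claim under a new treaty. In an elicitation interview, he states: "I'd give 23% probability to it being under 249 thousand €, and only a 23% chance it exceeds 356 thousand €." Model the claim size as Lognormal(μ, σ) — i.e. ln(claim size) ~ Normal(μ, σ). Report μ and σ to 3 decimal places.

If T ~ Lognormal(μ,σ) then ln T ~ Normal(μ,σ), so the p-quantile of ln T is μ + z_p·σ.
ln(249) = 5.517 and ln(356) = 5.875; z_{0.23} = -0.7388, z_{0.77} = 0.7388.
σ = (5.875 − 5.517)/(0.7388 − (-0.7388)) = 0.242.
μ = 5.517 − (-0.7388)·0.242 = 5.696.

μ ≈ 5.696, σ ≈ 0.242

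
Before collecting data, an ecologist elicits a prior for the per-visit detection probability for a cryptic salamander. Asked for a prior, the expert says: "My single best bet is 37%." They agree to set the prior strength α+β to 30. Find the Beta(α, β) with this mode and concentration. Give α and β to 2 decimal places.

For α,β > 1 the Beta mode is (α−1)/(α+β−2). With α+β = 30, the mode is (α−1)/28.
Set (α−1)/28 = 0.37 → α = 1 + 0.37·28 = 11.36.
β = 30 − α = 18.64.

α = 11.36, β = 18.64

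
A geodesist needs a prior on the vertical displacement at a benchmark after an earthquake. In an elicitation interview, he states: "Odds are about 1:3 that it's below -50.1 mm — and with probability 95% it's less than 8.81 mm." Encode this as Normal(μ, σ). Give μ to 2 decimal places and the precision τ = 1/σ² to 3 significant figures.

For Normal(μ,σ), the p-quantile is μ + z_p·σ. Here z_{0.25} = -0.6745, z_{0.95} = 1.645.
So -50.1 = μ − 0.6745σ and 8.81 = μ + 1.645σ.
Subtracting: σ = (8.81 − -50.1)/(1.645 − (-0.6745)) = 25.40.
Then μ = -50.1 − (-0.6745)·25.40 = -32.97.
Precision τ = 1/σ² = 1/25.4² = 0.00155.

μ = -32.97, τ = 0.00155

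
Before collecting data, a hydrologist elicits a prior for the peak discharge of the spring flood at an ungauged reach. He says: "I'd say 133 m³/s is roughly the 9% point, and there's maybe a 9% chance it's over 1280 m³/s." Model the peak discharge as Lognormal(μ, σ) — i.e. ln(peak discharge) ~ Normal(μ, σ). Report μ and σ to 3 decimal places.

If T ~ Lognormal(μ,σ) then ln T ~ Normal(μ,σ), so the p-quantile of ln T is μ + z_p·σ.
ln(133) = 4.89 and ln(1280) = 7.155; z_{0.09} = -1.341, z_{0.91} = 1.341.
σ = (7.155 − 4.89)/(1.341 − (-1.341)) = 0.844.
μ = 4.89 − (-1.341)·0.844 = 6.022.

μ ≈ 6.022, σ ≈ 0.844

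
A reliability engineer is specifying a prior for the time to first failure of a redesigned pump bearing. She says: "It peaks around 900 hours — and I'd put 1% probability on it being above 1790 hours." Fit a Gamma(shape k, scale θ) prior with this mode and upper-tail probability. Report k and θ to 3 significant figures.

Gamma(k,θ) with k>1 has mode (k−1)θ, so θ = 900/(k−1).
Need P(X < 1790) = 0.99 with θ tied to k this way. Start at k = 2, θ = 900: P(X<1790) ≈ 0.591.
Too low — raise k to concentrate. Iterating converges to k ≈ 11.4.
Then θ = 900/(11.4−1) ≈ 86.5.

k ≈ 11.4, θ ≈ 86.5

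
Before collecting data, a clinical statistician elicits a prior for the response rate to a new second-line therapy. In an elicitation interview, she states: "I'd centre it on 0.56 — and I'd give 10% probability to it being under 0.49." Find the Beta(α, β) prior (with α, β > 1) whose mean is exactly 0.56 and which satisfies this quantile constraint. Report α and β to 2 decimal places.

With mean 0.56 fixed, write α = 0.56s, β = 0.44s where s = α+β.
Need P(θ < 0.49) = 0.1 under Beta(0.56s, 0.44s). Normal approximation: (q−m)/√(m(1−m)/s) ≈ z_{0.1} = -1.28, so s ≈ 0.56·0.44·(-1.28)²/(0.49−0.56)² = 82.6.
At s = 82.6: P(θ<0.49) ≈ 0.101. Adjusting to match 0.1 gives s ≈ 82.99.
So α = 0.56·82.99 ≈ 46.48, β = 0.44·82.99 ≈ 36.52.

α ≈ 46.48, β ≈ 36.52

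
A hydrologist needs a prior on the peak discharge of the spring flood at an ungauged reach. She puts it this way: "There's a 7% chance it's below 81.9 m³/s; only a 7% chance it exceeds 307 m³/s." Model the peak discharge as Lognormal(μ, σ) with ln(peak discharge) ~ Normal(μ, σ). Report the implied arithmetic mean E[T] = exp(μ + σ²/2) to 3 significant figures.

If T ~ Lognormal(μ,σ) then ln T ~ Normal(μ,σ), so the p-quantile of ln T is μ + z_p·σ.
ln(81.9) = 4.405 and ln(307) = 5.727; z_{0.07} = -1.476, z_{0.93} = 1.476.
σ = (5.727 − 4.405)/(1.476 − (-1.476)) = 0.448.
μ = 4.405 − (-1.476)·0.448 = 5.066.
E[T] = exp(μ + σ²/2) = exp(5.066 + 0.1002) = 175 m³/s.

E[T] ≈ 175 m³/s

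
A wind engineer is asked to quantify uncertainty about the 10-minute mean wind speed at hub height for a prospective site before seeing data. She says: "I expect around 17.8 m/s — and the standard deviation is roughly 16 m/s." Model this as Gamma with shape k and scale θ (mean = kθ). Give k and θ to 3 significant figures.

k ≈ 1.24, θ ≈ 14.4

For Gamma(k, scale θ): mean = kθ, variance = kθ², so CV = 1/√k.
CV = SD/mean = 16/17.8 = 0.8989, hence k = 1/CV² = 1.24.
Then θ = mean/k = 17.8/1.24 = 14.4.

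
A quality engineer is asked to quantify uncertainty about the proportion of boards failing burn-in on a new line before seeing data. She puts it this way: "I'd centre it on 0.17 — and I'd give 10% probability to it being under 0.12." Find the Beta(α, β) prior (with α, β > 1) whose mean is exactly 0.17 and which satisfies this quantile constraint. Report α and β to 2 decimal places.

With mean 0.17 fixed, write α = 0.17s, β = 0.83s where s = α+β.
Need P(θ < 0.12) = 0.1 under Beta(0.17s, 0.83s). Normal approximation: (q−m)/√(m(1−m)/s) ≈ z_{0.1} = -1.28, so s ≈ 0.17·0.83·(-1.28)²/(0.12−0.17)² = 92.7.
At s = 92.7: P(θ<0.12) ≈ 0.090. Adjusting to match 0.1 gives s ≈ 85.51.
So α = 0.17·85.51 ≈ 14.54, β = 0.83·85.51 ≈ 70.97.

α ≈ 14.54, β ≈ 70.97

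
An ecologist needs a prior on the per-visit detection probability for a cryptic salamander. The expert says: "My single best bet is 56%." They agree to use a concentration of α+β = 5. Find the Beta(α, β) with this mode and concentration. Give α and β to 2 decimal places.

α = 2.68, β = 2.32

For α,β > 1 the Beta mode is (α−1)/(α+β−2). With α+β = 5, the mode is (α−1)/3.
Set (α−1)/3 = 0.56 → α = 1 + 0.56·3 = 2.68.
β = 5 − α = 2.32.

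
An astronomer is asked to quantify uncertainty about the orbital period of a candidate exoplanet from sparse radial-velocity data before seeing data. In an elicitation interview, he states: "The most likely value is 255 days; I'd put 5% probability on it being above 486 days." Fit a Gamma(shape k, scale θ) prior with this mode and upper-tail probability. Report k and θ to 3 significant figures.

Gamma(k,θ) with k>1 has mode (k−1)θ, so θ = 255/(k−1).
Need P(X < 486) = 0.95 with θ tied to k this way. Start at k = 2, θ = 255: P(X<486) ≈ 0.568.
Too low — raise k to concentrate. Iterating converges to k ≈ 7.68.
Then θ = 255/(7.68−1) ≈ 38.2.

k ≈ 7.68, θ ≈ 38.2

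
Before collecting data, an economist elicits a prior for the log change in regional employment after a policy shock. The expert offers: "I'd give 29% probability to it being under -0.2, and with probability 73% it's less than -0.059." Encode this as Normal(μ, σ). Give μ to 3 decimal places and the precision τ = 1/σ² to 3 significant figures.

μ = -0.133, τ = 68.4

The p-quantile of Normal(μ,σ) is μ + z_p·σ, with z_{0.29} = -0.5534 and z_{0.73} = 0.6128.
Eliminate σ: μ = (z₂·x₁ − z₁·x₂)/(z₂ − z₁) = (0.6128·-0.2 − (-0.5534)·-0.059)/1.166 = -0.133.
Then σ = (x₂ − x₁)/(z₂ − z₁) = (-0.059 − -0.2)/1.166 = 0.121.
Precision τ = 1/σ² = 1/0.1209² = 68.4.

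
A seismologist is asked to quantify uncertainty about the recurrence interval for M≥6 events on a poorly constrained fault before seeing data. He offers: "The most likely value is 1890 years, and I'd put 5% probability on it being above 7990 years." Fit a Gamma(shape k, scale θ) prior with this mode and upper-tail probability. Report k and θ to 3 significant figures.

Gamma(k,θ) with k>1 has mode (k−1)θ, so θ = 1890/(k−1).
Need P(X < 7990) = 0.95 with θ tied to k this way. Start at k = 2, θ = 1890: P(X<7990) ≈ 0.924.
Too low — raise k to concentrate. Iterating converges to k ≈ 2.2.
Then θ = 1890/(2.2−1) ≈ 1580.

k ≈ 2.2, θ ≈ 1580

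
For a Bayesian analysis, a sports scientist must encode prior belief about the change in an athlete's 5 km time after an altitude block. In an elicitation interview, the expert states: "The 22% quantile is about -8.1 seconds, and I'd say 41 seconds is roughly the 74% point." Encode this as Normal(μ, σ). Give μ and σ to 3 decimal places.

μ = 18.685, σ = 34.686

The p-quantile of Normal(μ,σ) is μ + z_p·σ, with z_{0.22} = -0.7722 and z_{0.74} = 0.6433.
Eliminate σ: μ = (z₂·x₁ − z₁·x₂)/(z₂ − z₁) = (0.6433·-8.1 − (-0.7722)·41)/1.416 = 18.685.
Then σ = (x₂ − x₁)/(z₂ − z₁) = (41 − -8.1)/1.416 = 34.686.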